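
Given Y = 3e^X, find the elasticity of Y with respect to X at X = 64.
Elasticity = 64

Elasticity = (dY/dX) · (X/Y)

dY/dX = 3·e^X
At X = 64: dY/dX = 3·e^64, Y = 3·e^64

Elasticity = (3·e^64) · (64 / (3·e^64)) = 64

Interpretation: for a small percentage change in X, the percentage change in Y is approximately 64.00 times as large.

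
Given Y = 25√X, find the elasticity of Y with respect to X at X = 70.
Elasticity = 1/2

Elasticity = (dY/dX) · (X/Y)

dY/dX = 25/(2·√X)
At X = 70: dY/dX = 5·√70/28, Y = 25·√70

Elasticity = (5·√70/28) · (70 / (25·√70)) = 1/2

Interpretation: for a small percentage change in X, the percentage change in Y is approximately 0.50 times as large.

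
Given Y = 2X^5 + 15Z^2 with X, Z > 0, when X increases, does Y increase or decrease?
Y increases

Taking the partial derivative:
∂Y/∂X = 10X^4

∂Y/∂X = 10X^4 > 0 (assuming positive values)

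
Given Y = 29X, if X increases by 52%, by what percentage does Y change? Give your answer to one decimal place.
52.0%

For Y = 29X:
If X → X(1 + 0.52)
Then Y → Y · (1 + 0.52)^1
     = Y · 1.5200

Percentage change = ((1 + 0.52)^1 − 1) × 100% = 52.0%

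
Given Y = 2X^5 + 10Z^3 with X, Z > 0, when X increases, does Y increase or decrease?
Y increases

Taking the partial derivative:
∂Y/∂X = 10X^4

∂Y/∂X = 10X^4 > 0 (assuming positive values)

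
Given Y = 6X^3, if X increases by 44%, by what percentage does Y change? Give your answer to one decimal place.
198.6%

For Y = 6X^3:
If X → X(1 + 0.44)
Then Y → Y · (1 + 0.44)^3
     ≈ Y · 2.9860

Percentage change = ((1 + 0.44)^3 − 1) × 100% ≈ 198.6%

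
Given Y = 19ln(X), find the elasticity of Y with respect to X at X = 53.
Elasticity = 1/ln(53) ≈ 0.2519

Elasticity = (dY/dX) · (X/Y)

dY/dX = 19/X
At X = 53: dY/dX = 19/53, Y = 19·ln(53)

Elasticity = (19/53) · (53 / (19·ln(53))) = 1/ln(53) ≈ 0.2519

Interpretation: for a small percentage change in X, the percentage change in Y is approximately 0.25 times as large.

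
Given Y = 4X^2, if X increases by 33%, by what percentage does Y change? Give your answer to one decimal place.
76.9%

For Y = 4X^2:
If X → X(1 + 0.33)
Then Y → Y · (1 + 0.33)^2
     = Y · 1.7689

Percentage change = ((1 + 0.33)^2 − 1) × 100% ≈ 76.9%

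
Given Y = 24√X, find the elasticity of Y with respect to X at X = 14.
Elasticity = 1/2

Elasticity = (dY/dX) · (X/Y)

dY/dX = 12/√X
At X = 14: dY/dX = 6·√14/7, Y = 24·√14

Elasticity = (6·√14/7) · (14 / (24·√14)) = 1/2

Interpretation: for a small percentage change in X, the percentage change in Y is approximately 0.50 times as large.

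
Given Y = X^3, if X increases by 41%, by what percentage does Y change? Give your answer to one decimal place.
180.3%

For Y = X^3:
If X → X(1 + 0.41)
Then Y → Y · (1 + 0.41)^3
     ≈ Y · 2.8032

Percentage change = ((1 + 0.41)^3 − 1) × 100% ≈ 180.3%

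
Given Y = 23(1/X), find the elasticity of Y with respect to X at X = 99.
Elasticity = -1

Elasticity = (dY/dX) · (X/Y)

dY/dX = -23/X²
At X = 99: dY/dX = -23/9801, Y = 23/99

Elasticity = (-23/9801) · (99 / (23/99)) = -1

Interpretation: for a small percentage change in X, the percentage change in Y is approximately -1.00 times as large.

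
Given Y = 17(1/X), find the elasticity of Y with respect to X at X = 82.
Elasticity = -1

Elasticity = (dY/dX) · (X/Y)

dY/dX = -17/X²
At X = 82: dY/dX = -17/6724, Y = 17/82

Elasticity = (-17/6724) · (82 / (17/82)) = -1

Interpretation: for a small percentage change in X, the percentage change in Y is approximately -1.00 times as large.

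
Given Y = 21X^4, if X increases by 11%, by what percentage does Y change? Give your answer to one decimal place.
51.8%

For Y = 21X^4:
If X → X(1 + 0.11)
Then Y → Y · (1 + 0.11)^4
     ≈ Y · 1.5181

Percentage change = ((1 + 0.11)^4 − 1) × 100% ≈ 51.8%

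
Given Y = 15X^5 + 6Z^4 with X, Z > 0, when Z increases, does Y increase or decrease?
Y increases

Taking the partial derivative:
∂Y/∂Z = 24Z^3

∂Y/∂Z = 24Z^3 > 0 (assuming positive values)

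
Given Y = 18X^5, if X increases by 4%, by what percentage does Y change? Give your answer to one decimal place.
21.7%

For Y = 18X^5:
If X → X(1 + 0.04)
Then Y → Y · (1 + 0.04)^5
     ≈ Y · 1.2167

Percentage change = ((1 + 0.04)^5 − 1) × 100% ≈ 21.7%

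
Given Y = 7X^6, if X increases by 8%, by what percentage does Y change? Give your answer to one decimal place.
58.7%

For Y = 7X^6:
If X → X(1 + 0.08)
Then Y → Y · (1 + 0.08)^6
     ≈ Y · 1.5869

Percentage change = ((1 + 0.08)^6 − 1) × 100% ≈ 58.7%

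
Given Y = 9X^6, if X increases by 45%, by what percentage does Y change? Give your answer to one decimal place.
829.4%

For Y = 9X^6:
If X → X(1 + 0.45)
Then Y → Y · (1 + 0.45)^6
     ≈ Y · 9.2941

Percentage change = ((1 + 0.45)^6 − 1) × 100% ≈ 829.4%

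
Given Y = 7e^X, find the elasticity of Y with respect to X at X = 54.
Elasticity = 54

Elasticity = (dY/dX) · (X/Y)

dY/dX = 7·e^X
At X = 54: dY/dX = 7·e^54, Y = 7·e^54

Elasticity = (7·e^54) · (54 / (7·e^54)) = 54

Interpretation: for a small percentage change in X, the percentage change in Y is approximately 54.00 times as large.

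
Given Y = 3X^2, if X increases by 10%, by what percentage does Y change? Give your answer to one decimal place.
21.0%

For Y = 3X^2:
If X → X(1 + 0.1)
Then Y → Y · (1 + 0.1)^2
     = Y · 1.2100

Percentage change = ((1 + 0.1)^2 − 1) × 100% = 21.0%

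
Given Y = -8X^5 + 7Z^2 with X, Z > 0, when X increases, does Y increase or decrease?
Y decreases

Taking the partial derivative:
∂Y/∂X = -40X^4

∂Y/∂X = -40X^4 < 0 (assuming positive values)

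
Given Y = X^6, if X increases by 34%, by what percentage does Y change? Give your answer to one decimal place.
478.9%

For Y = X^6:
If X → X(1 + 0.34)
Then Y → Y · (1 + 0.34)^6
     ≈ Y · 5.7893

Percentage change = ((1 + 0.34)^6 − 1) × 100% ≈ 478.9%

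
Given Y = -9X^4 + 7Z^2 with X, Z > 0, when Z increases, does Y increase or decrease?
Y increases

Taking the partial derivative:
∂Y/∂Z = 14Z

∂Y/∂Z = 14Z > 0 (assuming positive values)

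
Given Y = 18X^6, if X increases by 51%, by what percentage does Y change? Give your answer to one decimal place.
1085.4%

For Y = 18X^6:
If X → X(1 + 0.51)
Then Y → Y · (1 + 0.51)^6
     ≈ Y · 11.8539

Percentage change = ((1 + 0.51)^6 − 1) × 100% ≈ 1085.4%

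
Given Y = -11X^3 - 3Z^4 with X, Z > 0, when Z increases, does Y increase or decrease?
Y decreases

Taking the partial derivative:
∂Y/∂Z = -12Z^3

∂Y/∂Z = -12Z^3 < 0 (assuming positive values)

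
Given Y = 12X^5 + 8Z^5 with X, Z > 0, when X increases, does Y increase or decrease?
Y increases

Taking the partial derivative:
∂Y/∂X = 60X^4

∂Y/∂X = 60X^4 > 0 (assuming positive values)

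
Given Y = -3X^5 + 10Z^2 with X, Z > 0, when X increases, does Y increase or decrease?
Y decreases

Taking the partial derivative:
∂Y/∂X = -15X^4

∂Y/∂X = -15X^4 < 0 (assuming positive values)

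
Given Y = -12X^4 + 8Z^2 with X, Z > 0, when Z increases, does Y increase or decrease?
Y increases

Taking the partial derivative:
∂Y/∂Z = 16Z

∂Y/∂Z = 16Z > 0 (assuming positive values)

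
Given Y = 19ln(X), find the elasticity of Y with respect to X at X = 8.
Elasticity = 1/ln(8) ≈ 0.4809

Elasticity = (dY/dX) · (X/Y)

dY/dX = 19/X
At X = 8: dY/dX = 19/8, Y = 19·ln(8)

Elasticity = (19/8) · (8 / (19·ln(8))) = 1/ln(8) ≈ 0.4809

Interpretation: for a small percentage change in X, the percentage change in Y is approximately 0.48 times as large.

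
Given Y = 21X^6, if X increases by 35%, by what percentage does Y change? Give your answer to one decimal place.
505.3%

For Y = 21X^6:
If X → X(1 + 0.35)
Then Y → Y · (1 + 0.35)^6
     ≈ Y · 6.0534

Percentage change = ((1 + 0.35)^6 − 1) × 100% ≈ 505.3%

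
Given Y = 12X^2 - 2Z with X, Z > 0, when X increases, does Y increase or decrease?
Y increases

Taking the partial derivative:
∂Y/∂X = 24X

∂Y/∂X = 24X > 0 (assuming positive values)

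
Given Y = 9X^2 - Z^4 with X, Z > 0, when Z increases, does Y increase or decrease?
Y decreases

Taking the partial derivative:
∂Y/∂Z = -4Z^3

∂Y/∂Z = -4Z^3 < 0 (assuming positive values)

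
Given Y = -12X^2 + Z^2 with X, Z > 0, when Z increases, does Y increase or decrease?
Y increases

Taking the partial derivative:
∂Y/∂Z = 2Z

∂Y/∂Z = 2Z > 0 (assuming positive values)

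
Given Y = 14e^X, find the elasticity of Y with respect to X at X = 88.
Elasticity = 88

Elasticity = (dY/dX) · (X/Y)

dY/dX = 14·e^X
At X = 88: dY/dX = 14·e^88, Y = 14·e^88

Elasticity = (14·e^88) · (88 / (14·e^88)) = 88

Interpretation: for a small percentage change in X, the percentage change in Y is approximately 88.00 times as large.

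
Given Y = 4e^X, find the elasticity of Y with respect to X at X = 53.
Elasticity = 53

Elasticity = (dY/dX) · (X/Y)

dY/dX = 4·e^X
At X = 53: dY/dX = 4·e^53, Y = 4·e^53

Elasticity = (4·e^53) · (53 / (4·e^53)) = 53

Interpretation: for a small percentage change in X, the percentage change in Y is approximately 53.00 times as large.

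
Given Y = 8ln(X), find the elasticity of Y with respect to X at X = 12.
Elasticity = 1/ln(12) ≈ 0.4024

Elasticity = (dY/dX) · (X/Y)

dY/dX = 8/X
At X = 12: dY/dX = 2/3, Y = 8·ln(12)

Elasticity = (2/3) · (12 / (8·ln(12))) = 1/ln(12) ≈ 0.4024

Interpretation: for a small percentage change in X, the percentage change in Y is approximately 0.40 times as large.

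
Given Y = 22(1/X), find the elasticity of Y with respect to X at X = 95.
Elasticity = -1

Elasticity = (dY/dX) · (X/Y)

dY/dX = -22/X²
At X = 95: dY/dX = -22/9025, Y = 22/95

Elasticity = (-22/9025) · (95 / (22/95)) = -1

Interpretation: for a small percentage change in X, the percentage change in Y is approximately -1.00 times as large.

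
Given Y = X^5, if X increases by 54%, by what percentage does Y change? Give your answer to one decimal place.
766.2%

For Y = X^5:
If X → X(1 + 0.54)
Then Y → Y · (1 + 0.54)^5
     ≈ Y · 8.6617

Percentage change = ((1 + 0.54)^5 − 1) × 100% ≈ 766.2%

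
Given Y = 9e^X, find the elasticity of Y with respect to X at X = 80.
Elasticity = 80

Elasticity = (dY/dX) · (X/Y)

dY/dX = 9·e^X
At X = 80: dY/dX = 9·e^80, Y = 9·e^80

Elasticity = (9·e^80) · (80 / (9·e^80)) = 80

Interpretation: for a small percentage change in X, the percentage change in Y is approximately 80.00 times as large.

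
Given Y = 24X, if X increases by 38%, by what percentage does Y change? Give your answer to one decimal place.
38.0%

For Y = 24X:
If X → X(1 + 0.38)
Then Y → Y · (1 + 0.38)^1
     = Y · 1.3800

Percentage change = ((1 + 0.38)^1 − 1) × 100% = 38.0%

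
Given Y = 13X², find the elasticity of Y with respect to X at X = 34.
Elasticity = 2

Elasticity = (dY/dX) · (X/Y)

dY/dX = 26·X
At X = 34: dY/dX = 884, Y = 15028

Elasticity = 884 · (34 / 15028) = 2

Interpretation: for a small percentage change in X, the percentage change in Y is approximately 2.00 times as large.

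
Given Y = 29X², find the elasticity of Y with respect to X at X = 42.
Elasticity = 2

Elasticity = (dY/dX) · (X/Y)

dY/dX = 58·X
At X = 42: dY/dX = 2436, Y = 51156

Elasticity = 2436 · (42 / 51156) = 2

Interpretation: for a small percentage change in X, the percentage change in Y is approximately 2.00 times as large.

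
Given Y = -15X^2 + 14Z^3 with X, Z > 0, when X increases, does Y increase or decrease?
Y decreases

Taking the partial derivative:
∂Y/∂X = -30X

∂Y/∂X = -30X < 0 (assuming positive values)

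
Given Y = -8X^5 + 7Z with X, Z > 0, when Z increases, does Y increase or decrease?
Y increases

Taking the partial derivative:
∂Y/∂Z = 7

∂Y/∂Z = 7 > 0 (assuming positive values)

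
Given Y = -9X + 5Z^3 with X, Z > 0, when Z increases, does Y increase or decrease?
Y increases

Taking the partial derivative:
∂Y/∂Z = 15Z^2

∂Y/∂Z = 15Z^2 > 0 (assuming positive values)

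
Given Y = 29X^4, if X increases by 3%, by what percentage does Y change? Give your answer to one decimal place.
12.6%

For Y = 29X^4:
If X → X(1 + 0.03)
Then Y → Y · (1 + 0.03)^4
     ≈ Y · 1.1255

Percentage change = ((1 + 0.03)^4 − 1) × 100% ≈ 12.6%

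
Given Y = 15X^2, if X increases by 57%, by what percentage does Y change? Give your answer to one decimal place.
146.5%

For Y = 15X^2:
If X → X(1 + 0.57)
Then Y → Y · (1 + 0.57)^2
     = Y · 2.4649

Percentage change = ((1 + 0.57)^2 − 1) × 100% ≈ 146.5%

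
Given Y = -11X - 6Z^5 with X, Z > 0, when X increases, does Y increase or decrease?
Y decreases

Taking the partial derivative:
∂Y/∂X = -11

∂Y/∂X = -11 < 0 (assuming positive values)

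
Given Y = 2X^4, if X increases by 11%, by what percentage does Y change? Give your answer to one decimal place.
51.8%

For Y = 2X^4:
If X → X(1 + 0.11)
Then Y → Y · (1 + 0.11)^4
     ≈ Y · 1.5181

Percentage change = ((1 + 0.11)^4 − 1) × 100% ≈ 51.8%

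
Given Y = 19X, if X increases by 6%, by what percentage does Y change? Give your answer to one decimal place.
6.0%

For Y = 19X:
If X → X(1 + 0.06)
Then Y → Y · (1 + 0.06)^1
     = Y · 1.0600

Percentage change = ((1 + 0.06)^1 − 1) × 100% = 6.0%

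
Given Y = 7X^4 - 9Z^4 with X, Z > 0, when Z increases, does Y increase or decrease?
Y decreases

Taking the partial derivative:
∂Y/∂Z = -36Z^3

∂Y/∂Z = -36Z^3 < 0 (assuming positive values)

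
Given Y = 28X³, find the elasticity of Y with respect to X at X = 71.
Elasticity = 3

Elasticity = (dY/dX) · (X/Y)

dY/dX = 84·X²
At X = 71: dY/dX = 423444, Y = 10021508

Elasticity = 423444 · (71 / 10021508) = 3

Interpretation: for a small percentage change in X, the percentage change in Y is approximately 3.00 times as large.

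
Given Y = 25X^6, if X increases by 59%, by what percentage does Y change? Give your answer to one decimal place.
1515.8%

For Y = 25X^6:
If X → X(1 + 0.59)
Then Y → Y · (1 + 0.59)^6
     ≈ Y · 16.1578

Percentage change = ((1 + 0.59)^6 − 1) × 100% ≈ 1515.8%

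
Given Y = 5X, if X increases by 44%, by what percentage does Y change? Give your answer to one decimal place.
44.0%

For Y = 5X:
If X → X(1 + 0.44)
Then Y → Y · (1 + 0.44)^1
     = Y · 1.4400

Percentage change = ((1 + 0.44)^1 − 1) × 100% = 44.0%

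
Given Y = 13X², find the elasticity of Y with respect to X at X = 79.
Elasticity = 2

Elasticity = (dY/dX) · (X/Y)

dY/dX = 26·X
At X = 79: dY/dX = 2054, Y = 81133

Elasticity = 2054 · (79 / 81133) = 2

Interpretation: for a small percentage change in X, the percentage change in Y is approximately 2.00 times as large.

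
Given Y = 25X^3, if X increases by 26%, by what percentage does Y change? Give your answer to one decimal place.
100.0%

For Y = 25X^3:
If X → X(1 + 0.26)
Then Y → Y · (1 + 0.26)^3
     ≈ Y · 2.0004

Percentage change = ((1 + 0.26)^3 − 1) × 100% ≈ 100.0%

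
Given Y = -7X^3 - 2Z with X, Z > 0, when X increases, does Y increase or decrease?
Y decreases

Taking the partial derivative:
∂Y/∂X = -21X^2

∂Y/∂X = -21X^2 < 0 (assuming positive values)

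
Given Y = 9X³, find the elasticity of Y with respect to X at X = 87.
Elasticity = 3

Elasticity = (dY/dX) · (X/Y)

dY/dX = 27·X²
At X = 87: dY/dX = 204363, Y = 5926527

Elasticity = 204363 · (87 / 5926527) = 3

Interpretation: for a small percentage change in X, the percentage change in Y is approximately 3.00 times as large.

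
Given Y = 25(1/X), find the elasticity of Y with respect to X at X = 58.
Elasticity = -1

Elasticity = (dY/dX) · (X/Y)

dY/dX = -25/X²
At X = 58: dY/dX = -25/3364, Y = 25/58

Elasticity = (-25/3364) · (58 / (25/58)) = -1

Interpretation: for a small percentage change in X, the percentage change in Y is approximately -1.00 times as large.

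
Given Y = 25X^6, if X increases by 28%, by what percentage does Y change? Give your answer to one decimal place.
339.8%

For Y = 25X^6:
If X → X(1 + 0.28)
Then Y → Y · (1 + 0.28)^6
     ≈ Y · 4.3980

Percentage change = ((1 + 0.28)^6 − 1) × 100% ≈ 339.8%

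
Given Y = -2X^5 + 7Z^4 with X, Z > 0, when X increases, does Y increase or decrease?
Y decreases

Taking the partial derivative:
∂Y/∂X = -10X^4

∂Y/∂X = -10X^4 < 0 (assuming positive values)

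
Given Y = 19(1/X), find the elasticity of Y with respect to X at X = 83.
Elasticity = -1

Elasticity = (dY/dX) · (X/Y)

dY/dX = -19/X²
At X = 83: dY/dX = -19/6889, Y = 19/83

Elasticity = (-19/6889) · (83 / (19/83)) = -1

Interpretation: for a small percentage change in X, the percentage change in Y is approximately -1.00 times as large.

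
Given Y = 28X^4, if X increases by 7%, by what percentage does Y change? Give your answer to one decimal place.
31.1%

For Y = 28X^4:
If X → X(1 + 0.07)
Then Y → Y · (1 + 0.07)^4
     ≈ Y · 1.3108

Percentage change = ((1 + 0.07)^4 − 1) × 100% ≈ 31.1%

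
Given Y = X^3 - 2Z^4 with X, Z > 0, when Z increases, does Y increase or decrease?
Y decreases

Taking the partial derivative:
∂Y/∂Z = -8Z^3

∂Y/∂Z = -8Z^3 < 0 (assuming positive values)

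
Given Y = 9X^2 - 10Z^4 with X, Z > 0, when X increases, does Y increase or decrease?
Y increases

Taking the partial derivative:
∂Y/∂X = 18X

∂Y/∂X = 18X > 0 (assuming positive values)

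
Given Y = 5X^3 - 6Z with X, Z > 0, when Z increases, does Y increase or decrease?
Y decreases

Taking the partial derivative:
∂Y/∂Z = -6

∂Y/∂Z = -6 < 0 (assuming positive values)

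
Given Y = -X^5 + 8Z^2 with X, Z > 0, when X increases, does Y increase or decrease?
Y decreases

Taking the partial derivative:
∂Y/∂X = -5X^4

∂Y/∂X = -5X^4 < 0 (assuming positive values)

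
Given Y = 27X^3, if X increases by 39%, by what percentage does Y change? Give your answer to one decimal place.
168.6%

For Y = 27X^3:
If X → X(1 + 0.39)
Then Y → Y · (1 + 0.39)^3
     ≈ Y · 2.6856

Percentage change = ((1 + 0.39)^3 − 1) × 100% ≈ 168.6%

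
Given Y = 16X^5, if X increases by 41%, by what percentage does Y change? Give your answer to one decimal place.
457.3%

For Y = 16X^5:
If X → X(1 + 0.41)
Then Y → Y · (1 + 0.41)^5
     ≈ Y · 5.5731

Percentage change = ((1 + 0.41)^5 − 1) × 100% ≈ 457.3%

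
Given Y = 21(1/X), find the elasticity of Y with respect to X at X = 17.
Elasticity = -1

Elasticity = (dY/dX) · (X/Y)

dY/dX = -21/X²
At X = 17: dY/dX = -21/289, Y = 21/17

Elasticity = (-21/289) · (17 / (21/17)) = -1

Interpretation: for a small percentage change in X, the percentage change in Y is approximately -1.00 times as large.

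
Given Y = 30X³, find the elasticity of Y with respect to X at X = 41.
Elasticity = 3

Elasticity = (dY/dX) · (X/Y)

dY/dX = 90·X²
At X = 41: dY/dX = 151290, Y = 2067630

Elasticity = 151290 · (41 / 2067630) = 3

Interpretation: for a small percentage change in X, the percentage change in Y is approximately 3.00 times as large.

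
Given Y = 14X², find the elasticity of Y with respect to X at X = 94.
Elasticity = 2

Elasticity = (dY/dX) · (X/Y)

dY/dX = 28·X
At X = 94: dY/dX = 2632, Y = 123704

Elasticity = 2632 · (94 / 123704) = 2

Interpretation: for a small percentage change in X, the percentage change in Y is approximately 2.00 times as large.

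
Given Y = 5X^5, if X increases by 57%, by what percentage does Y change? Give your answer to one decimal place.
853.9%

For Y = 5X^5:
If X → X(1 + 0.57)
Then Y → Y · (1 + 0.57)^5
     ≈ Y · 9.5389

Percentage change = ((1 + 0.57)^5 − 1) × 100% ≈ 853.9%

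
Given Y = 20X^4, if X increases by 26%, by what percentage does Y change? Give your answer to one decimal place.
152.0%

For Y = 20X^4:
If X → X(1 + 0.26)
Then Y → Y · (1 + 0.26)^4
     ≈ Y · 2.5205

Percentage change = ((1 + 0.26)^4 − 1) × 100% ≈ 152.0%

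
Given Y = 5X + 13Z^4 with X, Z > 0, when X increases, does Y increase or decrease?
Y increases

Taking the partial derivative:
∂Y/∂X = 5

∂Y/∂X = 5 > 0 (assuming positive values)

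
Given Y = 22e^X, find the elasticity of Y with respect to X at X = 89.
Elasticity = 89

Elasticity = (dY/dX) · (X/Y)

dY/dX = 22·e^X
At X = 89: dY/dX = 22·e^89, Y = 22·e^89

Elasticity = (22·e^89) · (89 / (22·e^89)) = 89

Interpretation: for a small percentage change in X, the percentage change in Y is approximately 89.00 times as large.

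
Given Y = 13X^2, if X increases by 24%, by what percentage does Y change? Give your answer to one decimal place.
53.8%

For Y = 13X^2:
If X → X(1 + 0.24)
Then Y → Y · (1 + 0.24)^2
     = Y · 1.5376

Percentage change = ((1 + 0.24)^2 − 1) × 100% ≈ 53.8%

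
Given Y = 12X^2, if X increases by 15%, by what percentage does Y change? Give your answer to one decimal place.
32.3%

For Y = 12X^2:
If X → X(1 + 0.15)
Then Y → Y · (1 + 0.15)^2
     = Y · 1.3225

Percentage change = ((1 + 0.15)^2 − 1) × 100% ≈ 32.3%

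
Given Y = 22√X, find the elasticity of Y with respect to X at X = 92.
Elasticity = 1/2

Elasticity = (dY/dX) · (X/Y)

dY/dX = 11/√X
At X = 92: dY/dX = 11·√23/46, Y = 44·√23

Elasticity = (11·√23/46) · (92 / (44·√23)) = 1/2

Interpretation: for a small percentage change in X, the percentage change in Y is approximately 0.50 times as large.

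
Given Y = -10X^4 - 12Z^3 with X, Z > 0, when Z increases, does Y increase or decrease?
Y decreases

Taking the partial derivative:
∂Y/∂Z = -36Z^2

∂Y/∂Z = -36Z^2 < 0 (assuming positive values)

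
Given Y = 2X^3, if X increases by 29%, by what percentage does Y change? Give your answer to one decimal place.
114.7%

For Y = 2X^3:
If X → X(1 + 0.29)
Then Y → Y · (1 + 0.29)^3
     ≈ Y · 2.1467

Percentage change = ((1 + 0.29)^3 − 1) × 100% ≈ 114.7%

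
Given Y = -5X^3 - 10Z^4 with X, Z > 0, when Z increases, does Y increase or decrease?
Y decreases

Taking the partial derivative:
∂Y/∂Z = -40Z^3

∂Y/∂Z = -40Z^3 < 0 (assuming positive values)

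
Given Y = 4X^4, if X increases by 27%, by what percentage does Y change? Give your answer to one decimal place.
160.1%

For Y = 4X^4:
If X → X(1 + 0.27)
Then Y → Y · (1 + 0.27)^4
     ≈ Y · 2.6014

Percentage change = ((1 + 0.27)^4 − 1) × 100% ≈ 160.1%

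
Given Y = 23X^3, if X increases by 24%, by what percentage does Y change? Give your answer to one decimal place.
90.7%

For Y = 23X^3:
If X → X(1 + 0.24)
Then Y → Y · (1 + 0.24)^3
     ≈ Y · 1.9066

Percentage change = ((1 + 0.24)^3 − 1) × 100% ≈ 90.7%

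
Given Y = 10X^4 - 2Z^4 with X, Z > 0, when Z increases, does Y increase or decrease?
Y decreases

Taking the partial derivative:
∂Y/∂Z = -8Z^3

∂Y/∂Z = -8Z^3 < 0 (assuming positive values)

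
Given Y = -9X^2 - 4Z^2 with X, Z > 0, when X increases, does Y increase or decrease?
Y decreases

Taking the partial derivative:
∂Y/∂X = -18X

∂Y/∂X = -18X < 0 (assuming positive values)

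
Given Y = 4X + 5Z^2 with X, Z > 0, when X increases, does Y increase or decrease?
Y increases

Taking the partial derivative:
∂Y/∂X = 4

∂Y/∂X = 4 > 0 (assuming positive values)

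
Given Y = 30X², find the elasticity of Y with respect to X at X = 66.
Elasticity = 2

Elasticity = (dY/dX) · (X/Y)

dY/dX = 60·X
At X = 66: dY/dX = 3960, Y = 130680

Elasticity = 3960 · (66 / 130680) = 2

Interpretation: for a small percentage change in X, the percentage change in Y is approximately 2.00 times as large.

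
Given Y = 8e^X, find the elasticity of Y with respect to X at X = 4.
Elasticity = 4

Elasticity = (dY/dX) · (X/Y)

dY/dX = 8·e^X
At X = 4: dY/dX = 8·e^4, Y = 8·e^4

Elasticity = (8·e^4) · (4 / (8·e^4)) = 4

Interpretation: for a small percentage change in X, the percentage change in Y is approximately 4.00 times as large.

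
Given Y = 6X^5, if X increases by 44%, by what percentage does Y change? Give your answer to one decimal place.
519.2%

For Y = 6X^5:
If X → X(1 + 0.44)
Then Y → Y · (1 + 0.44)^5
     ≈ Y · 6.1917

Percentage change = ((1 + 0.44)^5 − 1) × 100% ≈ 519.2%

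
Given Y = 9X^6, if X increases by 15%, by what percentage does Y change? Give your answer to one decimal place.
131.3%

For Y = 9X^6:
If X → X(1 + 0.15)
Then Y → Y · (1 + 0.15)^6
     ≈ Y · 2.3131

Percentage change = ((1 + 0.15)^6 − 1) × 100% ≈ 131.3%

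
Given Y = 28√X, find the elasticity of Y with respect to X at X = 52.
Elasticity = 1/2

Elasticity = (dY/dX) · (X/Y)

dY/dX = 14/√X
At X = 52: dY/dX = 7·√13/13, Y = 56·√13

Elasticity = (7·√13/13) · (52 / (56·√13)) = 1/2

Interpretation: for a small percentage change in X, the percentage change in Y is approximately 0.50 times as large.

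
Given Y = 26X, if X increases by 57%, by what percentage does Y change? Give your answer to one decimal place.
57.0%

For Y = 26X:
If X → X(1 + 0.57)
Then Y → Y · (1 + 0.57)^1
     = Y · 1.5700

Percentage change = ((1 + 0.57)^1 − 1) × 100% = 57.0%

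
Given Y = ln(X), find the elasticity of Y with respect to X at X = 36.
Elasticity = 1/ln(36) ≈ 0.2791

Elasticity = (dY/dX) · (X/Y)

dY/dX = 1/X
At X = 36: dY/dX = 1/36, Y = ln(36)

Elasticity = (1/36) · (36 / (ln(36))) = 1/ln(36) ≈ 0.2791

Interpretation: for a small percentage change in X, the percentage change in Y is approximately 0.28 times as large.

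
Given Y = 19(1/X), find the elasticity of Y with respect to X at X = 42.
Elasticity = -1

Elasticity = (dY/dX) · (X/Y)

dY/dX = -19/X²
At X = 42: dY/dX = -19/1764, Y = 19/42

Elasticity = (-19/1764) · (42 / (19/42)) = -1

Interpretation: for a small percentage change in X, the percentage change in Y is approximately -1.00 times as large.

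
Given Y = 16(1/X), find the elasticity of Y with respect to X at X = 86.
Elasticity = -1

Elasticity = (dY/dX) · (X/Y)

dY/dX = -16/X²
At X = 86: dY/dX = -4/1849, Y = 8/43

Elasticity = (-4/1849) · (86 / (8/43)) = -1

Interpretation: for a small percentage change in X, the percentage change in Y is approximately -1.00 times as large.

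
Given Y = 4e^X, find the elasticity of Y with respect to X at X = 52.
Elasticity = 52

Elasticity = (dY/dX) · (X/Y)

dY/dX = 4·e^X
At X = 52: dY/dX = 4·e^52, Y = 4·e^52

Elasticity = (4·e^52) · (52 / (4·e^52)) = 52

Interpretation: for a small percentage change in X, the percentage change in Y is approximately 52.00 times as large.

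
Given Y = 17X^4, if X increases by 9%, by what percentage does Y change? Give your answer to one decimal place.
41.2%

For Y = 17X^4:
If X → X(1 + 0.09)
Then Y → Y · (1 + 0.09)^4
     ≈ Y · 1.4116

Percentage change = ((1 + 0.09)^4 − 1) × 100% ≈ 41.2%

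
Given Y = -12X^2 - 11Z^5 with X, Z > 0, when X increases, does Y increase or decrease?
Y decreases

Taking the partial derivative:
∂Y/∂X = -24X

∂Y/∂X = -24X < 0 (assuming positive values)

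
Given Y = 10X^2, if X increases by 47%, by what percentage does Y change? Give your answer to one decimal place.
116.1%

For Y = 10X^2:
If X → X(1 + 0.47)
Then Y → Y · (1 + 0.47)^2
     = Y · 2.1609

Percentage change = ((1 + 0.47)^2 − 1) × 100% ≈ 116.1%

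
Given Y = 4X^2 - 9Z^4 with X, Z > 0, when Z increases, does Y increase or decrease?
Y decreases

Taking the partial derivative:
∂Y/∂Z = -36Z^3

∂Y/∂Z = -36Z^3 < 0 (assuming positive values)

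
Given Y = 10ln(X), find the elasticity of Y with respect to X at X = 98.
Elasticity = 1/ln(98) ≈ 0.2181

Elasticity = (dY/dX) · (X/Y)

dY/dX = 10/X
At X = 98: dY/dX = 5/49, Y = 10·ln(98)

Elasticity = (5/49) · (98 / (10·ln(98))) = 1/ln(98) ≈ 0.2181

Interpretation: for a small percentage change in X, the percentage change in Y is approximately 0.22 times as large.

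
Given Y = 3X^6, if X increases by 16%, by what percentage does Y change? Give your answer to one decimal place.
143.6%

For Y = 3X^6:
If X → X(1 + 0.16)
Then Y → Y · (1 + 0.16)^6
     ≈ Y · 2.4364

Percentage change = ((1 + 0.16)^6 − 1) × 100% ≈ 143.6%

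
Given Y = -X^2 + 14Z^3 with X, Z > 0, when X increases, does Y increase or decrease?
Y decreases

Taking the partial derivative:
∂Y/∂X = -2X

∂Y/∂X = -2X < 0 (assuming positive values)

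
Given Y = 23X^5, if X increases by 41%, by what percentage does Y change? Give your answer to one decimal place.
457.3%

For Y = 23X^5:
If X → X(1 + 0.41)
Then Y → Y · (1 + 0.41)^5
     ≈ Y · 5.5731

Percentage change = ((1 + 0.41)^5 − 1) × 100% ≈ 457.3%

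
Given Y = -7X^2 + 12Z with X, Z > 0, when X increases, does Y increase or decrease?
Y decreases

Taking the partial derivative:
∂Y/∂X = -14X

∂Y/∂X = -14X < 0 (assuming positive values)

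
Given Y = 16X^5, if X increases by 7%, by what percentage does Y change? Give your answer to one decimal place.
40.3%

For Y = 16X^5:
If X → X(1 + 0.07)
Then Y → Y · (1 + 0.07)^5
     ≈ Y · 1.4026

Percentage change = ((1 + 0.07)^5 − 1) × 100% ≈ 40.3%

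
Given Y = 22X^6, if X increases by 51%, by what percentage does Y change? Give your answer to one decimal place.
1085.4%

For Y = 22X^6:
If X → X(1 + 0.51)
Then Y → Y · (1 + 0.51)^6
     ≈ Y · 11.8539

Percentage change = ((1 + 0.51)^6 − 1) × 100% ≈ 1085.4%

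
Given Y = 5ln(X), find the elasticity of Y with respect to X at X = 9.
Elasticity = 1/ln(9) ≈ 0.4551

Elasticity = (dY/dX) · (X/Y)

dY/dX = 5/X
At X = 9: dY/dX = 5/9, Y = 5·ln(9)

Elasticity = (5/9) · (9 / (5·ln(9))) = 1/ln(9) ≈ 0.4551

Interpretation: for a small percentage change in X, the percentage change in Y is approximately 0.46 times as large.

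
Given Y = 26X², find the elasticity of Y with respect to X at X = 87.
Elasticity = 2

Elasticity = (dY/dX) · (X/Y)

dY/dX = 52·X
At X = 87: dY/dX = 4524, Y = 196794

Elasticity = 4524 · (87 / 196794) = 2

Interpretation: for a small percentage change in X, the percentage change in Y is approximately 2.00 times as large.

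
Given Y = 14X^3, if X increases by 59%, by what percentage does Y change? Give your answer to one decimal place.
302.0%

For Y = 14X^3:
If X → X(1 + 0.59)
Then Y → Y · (1 + 0.59)^3
     ≈ Y · 4.0197

Percentage change = ((1 + 0.59)^3 − 1) × 100% ≈ 302.0%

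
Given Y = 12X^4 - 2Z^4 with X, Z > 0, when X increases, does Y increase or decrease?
Y increases

Taking the partial derivative:
∂Y/∂X = 48X^3

∂Y/∂X = 48X^3 > 0 (assuming positive values)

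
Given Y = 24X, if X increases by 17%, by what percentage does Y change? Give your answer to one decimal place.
17.0%

For Y = 24X:
If X → X(1 + 0.17)
Then Y → Y · (1 + 0.17)^1
     = Y · 1.1700

Percentage change = ((1 + 0.17)^1 − 1) × 100% = 17.0%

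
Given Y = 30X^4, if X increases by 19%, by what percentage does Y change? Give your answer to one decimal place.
100.5%

For Y = 30X^4:
If X → X(1 + 0.19)
Then Y → Y · (1 + 0.19)^4
     ≈ Y · 2.0053

Percentage change = ((1 + 0.19)^4 − 1) × 100% ≈ 100.5%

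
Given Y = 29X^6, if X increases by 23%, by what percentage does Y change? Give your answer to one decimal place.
246.3%

For Y = 29X^6:
If X → X(1 + 0.23)
Then Y → Y · (1 + 0.23)^6
     ≈ Y · 3.4628

Percentage change = ((1 + 0.23)^6 − 1) × 100% ≈ 246.3%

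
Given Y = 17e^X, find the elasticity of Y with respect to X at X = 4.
Elasticity = 4

Elasticity = (dY/dX) · (X/Y)

dY/dX = 17·e^X
At X = 4: dY/dX = 17·e^4, Y = 17·e^4

Elasticity = (17·e^4) · (4 / (17·e^4)) = 4

Interpretation: for a small percentage change in X, the percentage change in Y is approximately 4.00 times as large.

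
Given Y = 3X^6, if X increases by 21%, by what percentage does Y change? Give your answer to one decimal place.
213.8%

For Y = 3X^6:
If X → X(1 + 0.21)
Then Y → Y · (1 + 0.21)^6
     ≈ Y · 3.1384

Percentage change = ((1 + 0.21)^6 − 1) × 100% ≈ 213.8%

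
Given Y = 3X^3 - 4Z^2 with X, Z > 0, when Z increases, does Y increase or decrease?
Y decreases

Taking the partial derivative:
∂Y/∂Z = -8Z

∂Y/∂Z = -8Z < 0 (assuming positive values)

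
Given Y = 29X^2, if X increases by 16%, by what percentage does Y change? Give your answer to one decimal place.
34.6%

For Y = 29X^2:
If X → X(1 + 0.16)
Then Y → Y · (1 + 0.16)^2
     = Y · 1.3456

Percentage change = ((1 + 0.16)^2 − 1) × 100% ≈ 34.6%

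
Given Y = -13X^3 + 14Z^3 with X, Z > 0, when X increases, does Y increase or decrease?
Y decreases

Taking the partial derivative:
∂Y/∂X = -39X^2

∂Y/∂X = -39X^2 < 0 (assuming positive values)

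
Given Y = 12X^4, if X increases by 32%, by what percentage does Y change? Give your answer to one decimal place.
203.6%

For Y = 12X^4:
If X → X(1 + 0.32)
Then Y → Y · (1 + 0.32)^4
     ≈ Y · 3.0360

Percentage change = ((1 + 0.32)^4 − 1) × 100% ≈ 203.6%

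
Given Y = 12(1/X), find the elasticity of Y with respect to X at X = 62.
Elasticity = -1

Elasticity = (dY/dX) · (X/Y)

dY/dX = -12/X²
At X = 62: dY/dX = -3/961, Y = 6/31

Elasticity = (-3/961) · (62 / (6/31)) = -1

Interpretation: for a small percentage change in X, the percentage change in Y is approximately -1.00 times as large.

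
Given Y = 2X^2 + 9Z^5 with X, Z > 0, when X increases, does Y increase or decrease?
Y increases

Taking the partial derivative:
∂Y/∂X = 4X

∂Y/∂X = 4X > 0 (assuming positive values)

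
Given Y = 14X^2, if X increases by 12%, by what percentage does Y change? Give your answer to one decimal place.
25.4%

For Y = 14X^2:
If X → X(1 + 0.12)
Then Y → Y · (1 + 0.12)^2
     = Y · 1.2544

Percentage change = ((1 + 0.12)^2 − 1) × 100% ≈ 25.4%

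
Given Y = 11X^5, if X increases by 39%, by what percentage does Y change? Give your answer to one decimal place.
418.9%

For Y = 11X^5:
If X → X(1 + 0.39)
Then Y → Y · (1 + 0.39)^5
     ≈ Y · 5.1889

Percentage change = ((1 + 0.39)^5 − 1) × 100% ≈ 418.9%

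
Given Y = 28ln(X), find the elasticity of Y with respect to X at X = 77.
Elasticity = 1/ln(77) ≈ 0.2302

Elasticity = (dY/dX) · (X/Y)

dY/dX = 28/X
At X = 77: dY/dX = 4/11, Y = 28·ln(77)

Elasticity = (4/11) · (77 / (28·ln(77))) = 1/ln(77) ≈ 0.2302

Interpretation: for a small percentage change in X, the percentage change in Y is approximately 0.23 times as large.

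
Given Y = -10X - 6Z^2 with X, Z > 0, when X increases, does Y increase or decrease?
Y decreases

Taking the partial derivative:
∂Y/∂X = -10

∂Y/∂X = -10 < 0 (assuming positive values)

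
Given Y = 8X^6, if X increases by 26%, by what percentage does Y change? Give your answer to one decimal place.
300.2%

For Y = 8X^6:
If X → X(1 + 0.26)
Then Y → Y · (1 + 0.26)^6
     ≈ Y · 4.0015

Percentage change = ((1 + 0.26)^6 − 1) × 100% ≈ 300.2%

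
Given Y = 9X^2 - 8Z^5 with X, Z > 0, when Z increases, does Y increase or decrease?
Y decreases

Taking the partial derivative:
∂Y/∂Z = -40Z^4

∂Y/∂Z = -40Z^4 < 0 (assuming positive values)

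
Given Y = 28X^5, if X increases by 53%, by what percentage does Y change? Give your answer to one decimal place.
738.4%

For Y = 28X^5:
If X → X(1 + 0.53)
Then Y → Y · (1 + 0.53)^5
     ≈ Y · 8.3841

Percentage change = ((1 + 0.53)^5 − 1) × 100% ≈ 738.4%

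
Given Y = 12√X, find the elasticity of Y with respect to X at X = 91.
Elasticity = 1/2

Elasticity = (dY/dX) · (X/Y)

dY/dX = 6/√X
At X = 91: dY/dX = 6·√91/91, Y = 12·√91

Elasticity = (6·√91/91) · (91 / (12·√91)) = 1/2

Interpretation: for a small percentage change in X, the percentage change in Y is approximately 0.50 times as large.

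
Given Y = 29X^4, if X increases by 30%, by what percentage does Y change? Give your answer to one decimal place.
185.6%

For Y = 29X^4:
If X → X(1 + 0.3)
Then Y → Y · (1 + 0.3)^4
     = Y · 2.8561

Percentage change = ((1 + 0.3)^4 − 1) × 100% ≈ 185.6%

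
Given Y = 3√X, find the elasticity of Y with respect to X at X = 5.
Elasticity = 1/2

Elasticity = (dY/dX) · (X/Y)

dY/dX = 3/(2·√X)
At X = 5: dY/dX = 3·√5/10, Y = 3·√5

Elasticity = (3·√5/10) · (5 / (3·√5)) = 1/2

Interpretation: for a small percentage change in X, the percentage change in Y is approximately 0.50 times as large.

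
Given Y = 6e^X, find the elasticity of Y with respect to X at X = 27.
Elasticity = 27

Elasticity = (dY/dX) · (X/Y)

dY/dX = 6·e^X
At X = 27: dY/dX = 6·e^27, Y = 6·e^27

Elasticity = (6·e^27) · (27 / (6·e^27)) = 27

Interpretation: for a small percentage change in X, the percentage change in Y is approximately 27.00 times as large.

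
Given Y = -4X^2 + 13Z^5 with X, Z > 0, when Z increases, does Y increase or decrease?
Y increases

Taking the partial derivative:
∂Y/∂Z = 65Z^4

∂Y/∂Z = 65Z^4 > 0 (assuming positive values)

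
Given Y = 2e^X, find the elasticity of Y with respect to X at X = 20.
Elasticity = 20

Elasticity = (dY/dX) · (X/Y)

dY/dX = 2·e^X
At X = 20: dY/dX = 2·e^20, Y = 2·e^20

Elasticity = (2·e^20) · (20 / (2·e^20)) = 20

Interpretation: for a small percentage change in X, the percentage change in Y is approximately 20.00 times as large.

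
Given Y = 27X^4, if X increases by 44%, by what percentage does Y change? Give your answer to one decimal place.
330.0%

For Y = 27X^4:
If X → X(1 + 0.44)
Then Y → Y · (1 + 0.44)^4
     ≈ Y · 4.2998

Percentage change = ((1 + 0.44)^4 − 1) × 100% ≈ 330.0%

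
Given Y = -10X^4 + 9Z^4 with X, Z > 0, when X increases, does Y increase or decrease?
Y decreases

Taking the partial derivative:
∂Y/∂X = -40X^3

∂Y/∂X = -40X^3 < 0 (assuming positive values)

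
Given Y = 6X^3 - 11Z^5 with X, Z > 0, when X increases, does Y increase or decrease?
Y increases

Taking the partial derivative:
∂Y/∂X = 18X^2

∂Y/∂X = 18X^2 > 0 (assuming positive values)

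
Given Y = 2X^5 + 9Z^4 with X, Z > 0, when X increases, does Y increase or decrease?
Y increases

Taking the partial derivative:
∂Y/∂X = 10X^4

∂Y/∂X = 10X^4 > 0 (assuming positive values)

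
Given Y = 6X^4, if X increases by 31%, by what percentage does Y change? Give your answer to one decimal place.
194.5%

For Y = 6X^4:
If X → X(1 + 0.31)
Then Y → Y · (1 + 0.31)^4
     ≈ Y · 2.9450

Percentage change = ((1 + 0.31)^4 − 1) × 100% ≈ 194.5%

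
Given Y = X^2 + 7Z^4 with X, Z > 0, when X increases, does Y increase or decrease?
Y increases

Taking the partial derivative:
∂Y/∂X = 2X

∂Y/∂X = 2X > 0 (assuming positive values)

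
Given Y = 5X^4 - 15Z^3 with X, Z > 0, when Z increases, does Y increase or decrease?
Y decreases

Taking the partial derivative:
∂Y/∂Z = -45Z^2

∂Y/∂Z = -45Z^2 < 0 (assuming positive values)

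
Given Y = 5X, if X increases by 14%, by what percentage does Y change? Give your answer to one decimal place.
14.0%

For Y = 5X:
If X → X(1 + 0.14)
Then Y → Y · (1 + 0.14)^1
     = Y · 1.1400

Percentage change = ((1 + 0.14)^1 − 1) × 100% = 14.0%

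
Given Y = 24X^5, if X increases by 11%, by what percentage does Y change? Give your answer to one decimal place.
68.5%

For Y = 24X^5:
If X → X(1 + 0.11)
Then Y → Y · (1 + 0.11)^5
     ≈ Y · 1.6851

Percentage change = ((1 + 0.11)^5 − 1) × 100% ≈ 68.5%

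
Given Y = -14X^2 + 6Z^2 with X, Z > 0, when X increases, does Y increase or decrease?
Y decreases

Taking the partial derivative:
∂Y/∂X = -28X

∂Y/∂X = -28X < 0 (assuming positive values)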